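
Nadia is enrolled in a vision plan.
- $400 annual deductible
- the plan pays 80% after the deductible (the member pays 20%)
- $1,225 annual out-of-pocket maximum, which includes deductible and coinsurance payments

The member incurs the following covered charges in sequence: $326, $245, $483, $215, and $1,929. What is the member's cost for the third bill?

#1 ($326): fully absorbed by the deductible. Member owes $326 (running OOP $326).
#2 ($245): deductible takes $74, $171 remains; coinsurance $171 × 20% = $34.20. Member owes $108.20 (running OOP $434.20).
#3 ($483): deductible met; 20% of $483 = $96.60. Member pays $96.60; OOP now $530.80.

$96.60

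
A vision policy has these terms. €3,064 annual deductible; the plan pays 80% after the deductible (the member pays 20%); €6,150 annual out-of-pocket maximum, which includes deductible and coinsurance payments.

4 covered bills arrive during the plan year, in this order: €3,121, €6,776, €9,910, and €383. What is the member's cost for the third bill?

€1,719.40

Bill 1, €3,121: deductible takes €3,064, €57 remains; coinsurance €57 × 20% = €11.40. Member owes €3,075.40 (running OOP €3,075.40).
Bill 2, €6,776: deductible met; 20% of €6,776 = €1,355.20. Cost to member: €1,355.20. OOP to date €4,430.60.
Bill 3, €9,910: deductible already satisfied, so member's share is 20% × €9,910 = €1,982. OOP would hit €6,412.60 > €6,150, so the cap limits the member to €6,150 − €4,430.60 = €1,719.40.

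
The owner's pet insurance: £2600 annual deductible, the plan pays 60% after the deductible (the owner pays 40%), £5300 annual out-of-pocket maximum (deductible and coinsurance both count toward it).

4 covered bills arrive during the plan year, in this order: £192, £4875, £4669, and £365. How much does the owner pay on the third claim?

£1713.20

Bill 1, £192: fully absorbed by the deductible. Owner owes £192 (running OOP £192).
Bill 2, £4875: £2408 to deductible, leaving £2467; 40% of £2467 = £986.80. Owner pays £3394.80; OOP now £3586.80.
Bill 3, £4669: deductible met; 40% of £4669 = £1867.60. Adding that to £3586.80 gives £5454.40, past the £5300 cap; owner pays only £5300 − £3586.80 = £1713.20.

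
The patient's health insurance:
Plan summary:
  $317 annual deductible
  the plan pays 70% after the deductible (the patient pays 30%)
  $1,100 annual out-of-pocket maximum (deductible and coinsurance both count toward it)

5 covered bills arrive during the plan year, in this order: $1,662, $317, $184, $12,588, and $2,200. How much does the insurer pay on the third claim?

Bill 1, $1,662: $317 finishes the deductible; $1,345 goes to coinsurance; coinsurance $1,345 × 30% = $403.50. Cost to patient: $720.50. OOP to date $720.50. Insurer: $1,662 − $720.50 = $941.50.
Bill 2, $317: 30% coinsurance on $317 = $95.10. Patient pays $95.10; OOP now $815.60. Insurer: $317 − $95.10 = $221.90.
Bill 3, $184: 30% coinsurance on $184 = $55.20. Patient owes $55.20 (running OOP $870.80). Insurer: $184 − $55.20 = $128.80.

$128.80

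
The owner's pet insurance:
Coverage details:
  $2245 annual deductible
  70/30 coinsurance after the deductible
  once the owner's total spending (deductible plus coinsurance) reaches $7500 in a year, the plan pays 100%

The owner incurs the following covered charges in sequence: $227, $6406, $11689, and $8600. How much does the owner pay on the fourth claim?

$431.90

Claim 1 — $227: all of it applies to the deductible. Cost to owner: $227. OOP to date $227.
Claim 2 — $6406: $2018 to deductible, leaving $4388; owner's 30% is $1316.40. Owner pays $3334.40; OOP now $3561.40.
Claim 3 — $11689: deductible met; 30% of $11689 = $3506.70. Owner owes $3506.70 (running OOP $7068.10).
Claim 4 — $8600: deductible met; 30% of $8600 = $2580. OOP would hit $9648.10 > $7500, so the cap limits the owner to $7500 − $7068.10 = $431.90.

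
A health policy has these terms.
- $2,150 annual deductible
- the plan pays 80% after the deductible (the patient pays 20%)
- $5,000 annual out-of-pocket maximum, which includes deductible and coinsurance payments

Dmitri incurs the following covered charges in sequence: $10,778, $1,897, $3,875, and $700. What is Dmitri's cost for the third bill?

#1 ($10,778): deductible takes $2,150, $8,628 remains; coinsurance $8,628 × 20% = $1,725.60. Patient pays $3,875.60; OOP now $3,875.60.
#2 ($1,897): deductible already satisfied, so patient's share is 20% × $1,897 = $379.40. Cost to patient: $379.40. OOP to date $4,255.
#3 ($3,875): 20% coinsurance on $3,875 = $775. That would push OOP to $5,030, over the $5,000 cap, so patient pays $5,000 − $4,255 = $745.

$745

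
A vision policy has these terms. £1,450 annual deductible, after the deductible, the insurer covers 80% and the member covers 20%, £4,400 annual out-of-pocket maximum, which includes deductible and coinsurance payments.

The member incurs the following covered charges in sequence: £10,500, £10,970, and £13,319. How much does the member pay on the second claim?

£1,140

Claim 1 (£10,500): deductible takes £1,450, £9,050 remains; member's 20% is £1,810. Member owes £3,260 (running OOP £3,260).
Claim 2 (£10,970): 20% coinsurance on £10,970 = £2,194. Adding that to £3,260 gives £5,454, past the £4,400 cap; member pays only £4,400 − £3,260 = £1,140.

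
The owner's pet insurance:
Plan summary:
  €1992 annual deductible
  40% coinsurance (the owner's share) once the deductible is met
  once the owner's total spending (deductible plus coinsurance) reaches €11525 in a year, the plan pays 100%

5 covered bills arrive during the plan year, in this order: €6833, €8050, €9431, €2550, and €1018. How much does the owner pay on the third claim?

Bill 1, €6833: €1992 to deductible, leaving €4841; owner's 40% is €1936.40. Cost to owner: €3928.40. OOP to date €3928.40.
Bill 2, €8050: deductible met; 40% of €8050 = €3220. Owner pays €3220; OOP now €7148.40.
Bill 3, €9431: 40% coinsurance on €9431 = €3772.40. Cost to owner: €3772.40. OOP to date €10920.80.

€3772.40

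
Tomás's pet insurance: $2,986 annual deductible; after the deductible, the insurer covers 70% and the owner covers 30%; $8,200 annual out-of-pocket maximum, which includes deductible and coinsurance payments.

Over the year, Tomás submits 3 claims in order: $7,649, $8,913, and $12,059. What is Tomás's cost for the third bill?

#1 ($7,649): $2,986 finishes the deductible; $4,663 goes to coinsurance; owner's 30% is $1,398.90. Owner owes $4,384.90 (running OOP $4,384.90).
#2 ($8,913): deductible already satisfied, so owner's share is 30% × $8,913 = $2,673.90. Owner pays $2,673.90; OOP now $7,058.80.
#3 ($12,059): deductible met; 30% of $12,059 = $3,617.70. That would push OOP to $10,676.50, over the $8,200 cap, so owner pays $8,200 − $7,058.80 = $1,141.20.

$1,141.20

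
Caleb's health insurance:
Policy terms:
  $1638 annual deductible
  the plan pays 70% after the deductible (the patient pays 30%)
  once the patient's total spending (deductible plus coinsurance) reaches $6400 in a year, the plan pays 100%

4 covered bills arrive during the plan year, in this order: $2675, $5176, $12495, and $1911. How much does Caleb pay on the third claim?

Bill 1, $2675: deductible takes $1638, $1037 remains; patient's 30% is $311.10. Patient pays $1949.10; OOP now $1949.10.
Bill 2, $5176: deductible met; 30% of $5176 = $1552.80. Patient pays $1552.80; OOP now $3501.90.
Bill 3, $12495: deductible met; 30% of $12495 = $3748.50. OOP would hit $7250.40 > $6400, so the cap limits the patient to $6400 − $3501.90 = $2898.10.

$2898.10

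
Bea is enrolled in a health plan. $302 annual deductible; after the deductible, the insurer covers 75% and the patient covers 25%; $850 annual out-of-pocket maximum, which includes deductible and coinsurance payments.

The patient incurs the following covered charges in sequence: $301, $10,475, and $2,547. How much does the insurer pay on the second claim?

Claim 1 ($301): entire amount goes to the deductible. Patient owes $301 (running OOP $301). Plan pays $301 − $301 = $0.
Claim 2 ($10,475): deductible takes $1, $10,474 remains; patient's 25% is $2,618.50. Deductible plus coinsurance: $1 + $2,618.50 = $2,619.50. OOP would hit $2,920.50 > $850, so the cap limits the patient to $850 − $301 = $549. Insurer: $10,475 − $549 = $9,926.

$9,926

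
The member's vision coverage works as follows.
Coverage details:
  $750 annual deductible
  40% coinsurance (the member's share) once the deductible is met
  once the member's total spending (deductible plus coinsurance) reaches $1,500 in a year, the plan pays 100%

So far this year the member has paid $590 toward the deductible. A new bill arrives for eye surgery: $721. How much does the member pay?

$590 of the $750 deductible is already met, leaving $160.
The remaining $561 (= $721 − $160) moves to coinsurance.
40% of $561 = $224.40 falls to the member.
So the member owes $160 + $224.40 = $384.40 before any cap.
Year-to-date out-of-pocket becomes $590 + $384.40 = $974.40, still under the $1,500 maximum, so no cap applies.

$384.40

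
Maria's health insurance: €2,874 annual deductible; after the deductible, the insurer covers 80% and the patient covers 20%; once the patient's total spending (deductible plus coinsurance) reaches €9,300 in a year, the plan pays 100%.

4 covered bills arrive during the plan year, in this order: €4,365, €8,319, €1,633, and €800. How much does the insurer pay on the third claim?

Bill 1, €4,365: deductible takes €2,874, €1,491 remains; patient's 20% is €298.20. Patient pays €3,172.20; OOP now €3,172.20. Plan pays €4,365 − €3,172.20 = €1,192.80.
Bill 2, €8,319: deductible met; 20% of €8,319 = €1,663.80. Patient pays €1,663.80; OOP now €4,836. Plan pays €8,319 − €1,663.80 = €6,655.20.
Bill 3, €1,633: 20% coinsurance on €1,633 = €326.60. Cost to patient: €326.60. OOP to date €5,162.60. Insurer: €1,633 − €326.60 = €1,306.40.

€1,306.40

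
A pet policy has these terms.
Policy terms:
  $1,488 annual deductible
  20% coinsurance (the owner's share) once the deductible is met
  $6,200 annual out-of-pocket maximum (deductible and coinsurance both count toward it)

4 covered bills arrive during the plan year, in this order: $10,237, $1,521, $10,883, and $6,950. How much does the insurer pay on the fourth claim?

$6,468.60

Bill 1, $10,237: deductible takes $1,488, $8,749 remains; 20% of $8,749 = $1,749.80. Owner pays $3,237.80; OOP now $3,237.80. Plan pays $10,237 − $3,237.80 = $6,999.20.
Bill 2, $1,521: deductible met; 20% of $1,521 = $304.20. Cost to owner: $304.20. OOP to date $3,542. Plan pays $1,521 − $304.20 = $1,216.80.
Bill 3, $10,883: deductible met; 20% of $10,883 = $2,176.60. Owner owes $2,176.60 (running OOP $5,718.60). Plan pays $10,883 − $2,176.60 = $8,706.40.
Bill 4, $6,950: 20% coinsurance on $6,950 = $1,390. That would push OOP to $7,108.60, over the $6,200 cap, so owner pays $6,200 − $5,718.60 = $481.40. Plan pays $6,950 − $481.40 = $6,468.60.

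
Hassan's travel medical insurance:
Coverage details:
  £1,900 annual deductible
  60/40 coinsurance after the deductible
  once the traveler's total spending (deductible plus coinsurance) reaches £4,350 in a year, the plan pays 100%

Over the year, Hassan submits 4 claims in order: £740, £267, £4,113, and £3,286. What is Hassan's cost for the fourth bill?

Claim 1 (£740): entire amount goes to the deductible. Traveler owes £740 (running OOP £740).
Claim 2 (£267): entire amount goes to the deductible. Traveler owes £267 (running OOP £1,007).
Claim 3 (£4,113): £893 finishes the deductible; £3,220 goes to coinsurance; coinsurance £3,220 × 40% = £1,288. Traveler owes £2,181 (running OOP £3,188).
Claim 4 (£3,286): deductible met; 40% of £3,286 = £1,314.40. OOP would hit £4,502.40 > £4,350, so the cap limits the traveler to £4,350 − £3,188 = £1,162.

£1,162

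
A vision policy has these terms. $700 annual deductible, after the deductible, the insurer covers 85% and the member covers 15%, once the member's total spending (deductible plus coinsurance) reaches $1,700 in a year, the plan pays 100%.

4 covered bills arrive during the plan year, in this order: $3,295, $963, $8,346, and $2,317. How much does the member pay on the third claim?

$466.30

Bill 1, $3,295: $700 to deductible, leaving $2,595; coinsurance $2,595 × 15% = $389.25. Member owes $1,089.25 (running OOP $1,089.25).
Bill 2, $963: deductible already satisfied, so member's share is 15% × $963 = $144.45. Member owes $144.45 (running OOP $1,233.70).
Bill 3, $8,346: deductible met; 15% of $8,346 = $1,251.90. OOP would hit $2,485.60 > $1,700, so the cap limits the member to $1,700 − $1,233.70 = $466.30.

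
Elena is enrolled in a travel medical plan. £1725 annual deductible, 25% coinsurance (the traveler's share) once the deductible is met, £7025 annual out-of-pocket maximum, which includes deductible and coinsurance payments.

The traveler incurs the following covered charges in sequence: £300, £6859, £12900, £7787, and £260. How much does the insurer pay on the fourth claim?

£7070.50

#1 (£300): entire amount goes to the deductible. Traveler owes £300 (running OOP £300). Insurer: £300 − £300 = £0.
#2 (£6859): deductible takes £1425, £5434 remains; 25% of £5434 = £1358.50. Traveler pays £2783.50; OOP now £3083.50. Insurer: £6859 − £2783.50 = £4075.50.
#3 (£12900): deductible already satisfied, so traveler's share is 25% × £12900 = £3225. Traveler owes £3225 (running OOP £6308.50). Plan pays £12900 − £3225 = £9675.
#4 (£7787): deductible already satisfied, so traveler's share is 25% × £7787 = £1946.75. OOP would hit £8255.25 > £7025, so the cap limits the traveler to £7025 − £6308.50 = £716.50. Insurer: £7787 − £716.50 = £7070.50.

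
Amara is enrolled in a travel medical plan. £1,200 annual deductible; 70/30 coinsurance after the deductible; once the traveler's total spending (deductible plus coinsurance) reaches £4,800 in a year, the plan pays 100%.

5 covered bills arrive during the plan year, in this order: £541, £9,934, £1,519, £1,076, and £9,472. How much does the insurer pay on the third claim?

Claim 1 — £541: fully absorbed by the deductible. Cost to traveler: £541. OOP to date £541. Insurer: £541 − £541 = £0.
Claim 2 — £9,934: £659 to deductible, leaving £9,275; 30% of £9,275 = £2,782.50. Traveler pays £3,441.50; OOP now £3,982.50. Plan pays £9,934 − £3,441.50 = £6,492.50.
Claim 3 — £1,519: 30% coinsurance on £1,519 = £455.70. Cost to traveler: £455.70. OOP to date £4,438.20. Plan pays £1,519 − £455.70 = £1,063.30.

£1,063.30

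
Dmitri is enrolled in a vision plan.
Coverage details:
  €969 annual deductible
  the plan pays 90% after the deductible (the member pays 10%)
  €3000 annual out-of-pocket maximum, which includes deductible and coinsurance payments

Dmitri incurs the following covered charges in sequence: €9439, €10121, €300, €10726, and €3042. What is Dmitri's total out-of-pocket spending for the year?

#1 (€9439): €969 to deductible, leaving €8470; member's 10% is €847. Cost to member: €1816. OOP to date €1816.
#2 (€10121): deductible met; 10% of €10121 = €1012.10. Cost to member: €1012.10. OOP to date €2828.10.
#3 (€300): deductible met; 10% of €300 = €30. Cost to member: €30. OOP to date €2858.10.
#4 (€10726): 10% coinsurance on €10726 = €1072.60. That would push OOP to €3930.70, over the €3000 cap, so member pays €3000 − €2858.10 = €141.90.
#5 (€3042): 10% coinsurance on €3042 = €304.20. That would push OOP to €3304.20, over the €3000 cap, so member pays €3000 − €3000 = €0.
Summing the member's payments: €1816 + €1012.10 + €30 + €141.90 + €0 = €3000.

€3000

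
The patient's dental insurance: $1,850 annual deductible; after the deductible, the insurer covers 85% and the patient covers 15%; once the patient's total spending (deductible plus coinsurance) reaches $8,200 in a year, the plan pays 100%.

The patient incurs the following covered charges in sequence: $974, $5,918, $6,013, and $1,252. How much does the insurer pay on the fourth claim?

$1,064.20

Claim 1 ($974): fully absorbed by the deductible. Patient pays $974; OOP now $974. Plan pays $974 − $974 = $0.
Claim 2 ($5,918): deductible takes $876, $5,042 remains; patient's 15% is $756.30. Patient owes $1,632.30 (running OOP $2,606.30). Insurer: $5,918 − $1,632.30 = $4,285.70.
Claim 3 ($6,013): deductible already satisfied, so patient's share is 15% × $6,013 = $901.95. Cost to patient: $901.95. OOP to date $3,508.25. Insurer: $6,013 − $901.95 = $5,111.05.
Claim 4 ($1,252): deductible met; 15% of $1,252 = $187.80. Patient owes $187.80 (running OOP $3,696.05). Plan pays $1,252 − $187.80 = $1,064.20.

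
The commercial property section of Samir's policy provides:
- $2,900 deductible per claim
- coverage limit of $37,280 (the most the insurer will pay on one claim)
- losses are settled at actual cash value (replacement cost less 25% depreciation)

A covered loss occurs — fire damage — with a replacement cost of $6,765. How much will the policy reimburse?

Actual cash value after 25% depreciation: $6,765 × 75% = $5,073.75.
Less the $2,900 deductible: $5,073.75 − $2,900 = $2,173.75.
$2,173.75 ≤ $37,280, so the limit doesn't bind; insurer pays $2,173.75.

$2,173.75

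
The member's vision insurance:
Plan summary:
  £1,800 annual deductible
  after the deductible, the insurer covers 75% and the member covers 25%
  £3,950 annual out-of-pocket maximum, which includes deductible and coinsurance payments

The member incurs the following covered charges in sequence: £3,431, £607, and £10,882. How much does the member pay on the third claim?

£1,590.50

Bill 1, £3,431: £1,800 finishes the deductible; £1,631 goes to coinsurance; 25% of £1,631 = £407.75. Member owes £2,207.75 (running OOP £2,207.75).
Bill 2, £607: deductible met; 25% of £607 = £151.75. Cost to member: £151.75. OOP to date £2,359.50.
Bill 3, £10,882: deductible met; 25% of £10,882 = £2,720.50. OOP would hit £5,080 > £3,950, so the cap limits the member to £3,950 − £2,359.50 = £1,590.50.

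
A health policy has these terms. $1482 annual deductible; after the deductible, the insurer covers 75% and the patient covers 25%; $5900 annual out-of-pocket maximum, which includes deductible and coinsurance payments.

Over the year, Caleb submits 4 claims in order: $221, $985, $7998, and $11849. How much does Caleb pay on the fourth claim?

Bill 1, $221: all of it applies to the deductible. Patient owes $221 (running OOP $221).
Bill 2, $985: fully absorbed by the deductible. Cost to patient: $985. OOP to date $1206.
Bill 3, $7998: deductible takes $276, $7722 remains; coinsurance $7722 × 25% = $1930.50. Patient owes $2206.50 (running OOP $3412.50).
Bill 4, $11849: 25% coinsurance on $11849 = $2962.25. That would push OOP to $6374.75, over the $5900 cap, so patient pays $5900 − $3412.50 = $2487.50.

$2487.50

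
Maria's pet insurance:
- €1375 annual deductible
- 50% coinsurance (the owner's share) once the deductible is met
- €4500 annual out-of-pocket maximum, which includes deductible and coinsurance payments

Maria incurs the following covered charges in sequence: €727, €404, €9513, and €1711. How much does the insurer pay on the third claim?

€6144

#1 (€727): entire amount goes to the deductible. Cost to owner: €727. OOP to date €727. Plan pays €727 − €727 = €0.
#2 (€404): entire amount goes to the deductible. Owner owes €404 (running OOP €1131). Insurer: €404 − €404 = €0.
#3 (€9513): €244 finishes the deductible; €9269 goes to coinsurance; coinsurance €9269 × 50% = €4634.50. Deductible plus coinsurance: €244 + €4634.50 = €4878.50. OOP would hit €6009.50 > €4500, so the cap limits the owner to €4500 − €1131 = €3369. Insurer: €9513 − €3369 = €6144.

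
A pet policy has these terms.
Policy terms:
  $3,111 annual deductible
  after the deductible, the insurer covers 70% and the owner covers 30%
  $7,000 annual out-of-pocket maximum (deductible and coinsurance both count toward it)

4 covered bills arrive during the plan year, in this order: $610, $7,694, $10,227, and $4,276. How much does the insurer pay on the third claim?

$7,895.90

Claim 1 ($610): all of it applies to the deductible. Owner pays $610; OOP now $610. Insurer: $610 − $610 = $0.
Claim 2 ($7,694): deductible takes $2,501, $5,193 remains; 30% of $5,193 = $1,557.90. Owner pays $4,058.90; OOP now $4,668.90. Insurer: $7,694 − $4,058.90 = $3,635.10.
Claim 3 ($10,227): deductible already satisfied, so owner's share is 30% × $10,227 = $3,068.10. That would push OOP to $7,737, over the $7,000 cap, so owner pays $7,000 − $4,668.90 = $2,331.10. Insurer: $10,227 − $2,331.10 = $7,895.90.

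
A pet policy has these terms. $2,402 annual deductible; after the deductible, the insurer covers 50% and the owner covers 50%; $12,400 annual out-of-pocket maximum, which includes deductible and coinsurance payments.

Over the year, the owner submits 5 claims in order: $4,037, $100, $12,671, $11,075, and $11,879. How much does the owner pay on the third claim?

$6,335.50

Claim 1 — $4,037: deductible takes $2,402, $1,635 remains; owner's 50% is $817.50. Cost to owner: $3,219.50. OOP to date $3,219.50.
Claim 2 — $100: deductible already satisfied, so owner's share is 50% × $100 = $50. Owner owes $50 (running OOP $3,269.50).
Claim 3 — $12,671: 50% coinsurance on $12,671 = $6,335.50. Cost to owner: $6,335.50. OOP to date $9,605.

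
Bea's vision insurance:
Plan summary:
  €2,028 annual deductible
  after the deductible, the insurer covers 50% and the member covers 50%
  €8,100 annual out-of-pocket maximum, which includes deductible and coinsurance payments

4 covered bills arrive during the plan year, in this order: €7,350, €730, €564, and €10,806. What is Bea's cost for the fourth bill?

Claim 1 — €7,350: €2,028 to deductible, leaving €5,322; member's 50% is €2,661. Cost to member: €4,689. OOP to date €4,689.
Claim 2 — €730: deductible met; 50% of €730 = €365. Member owes €365 (running OOP €5,054).
Claim 3 — €564: 50% coinsurance on €564 = €282. Member owes €282 (running OOP €5,336).
Claim 4 — €10,806: deductible met; 50% of €10,806 = €5,403. Adding that to €5,336 gives €10,739, past the €8,100 cap; member pays only €8,100 − €5,336 = €2,764.

€2,764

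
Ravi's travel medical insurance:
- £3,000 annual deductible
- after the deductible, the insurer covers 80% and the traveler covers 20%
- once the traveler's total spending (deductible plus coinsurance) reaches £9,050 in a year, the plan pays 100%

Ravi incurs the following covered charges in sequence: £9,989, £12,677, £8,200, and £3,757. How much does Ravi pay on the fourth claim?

£476.80

Claim 1 — £9,989: £3,000 to deductible, leaving £6,989; 20% of £6,989 = £1,397.80. Traveler pays £4,397.80; OOP now £4,397.80.
Claim 2 — £12,677: deductible met; 20% of £12,677 = £2,535.40. Cost to traveler: £2,535.40. OOP to date £6,933.20.
Claim 3 — £8,200: deductible already satisfied, so traveler's share is 20% × £8,200 = £1,640. Traveler pays £1,640; OOP now £8,573.20.
Claim 4 — £3,757: 20% coinsurance on £3,757 = £751.40. OOP would hit £9,324.60 > £9,050, so the cap limits the traveler to £9,050 − £8,573.20 = £476.80.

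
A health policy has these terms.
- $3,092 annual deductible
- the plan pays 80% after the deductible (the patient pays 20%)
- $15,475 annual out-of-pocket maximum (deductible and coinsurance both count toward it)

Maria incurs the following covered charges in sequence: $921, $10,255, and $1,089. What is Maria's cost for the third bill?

#1 ($921): fully absorbed by the deductible. Patient owes $921 (running OOP $921).
#2 ($10,255): deductible takes $2,171, $8,084 remains; patient's 20% is $1,616.80. Patient pays $3,787.80; OOP now $4,708.80.
#3 ($1,089): 20% coinsurance on $1,089 = $217.80. Patient pays $217.80; OOP now $4,926.60.

$217.80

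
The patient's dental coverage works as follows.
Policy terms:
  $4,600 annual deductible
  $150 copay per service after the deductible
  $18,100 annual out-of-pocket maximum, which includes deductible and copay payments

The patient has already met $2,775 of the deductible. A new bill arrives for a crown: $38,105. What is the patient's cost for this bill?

$1,975

Remaining deductible: $4,600 − $2,775 = $1,825.
The remaining $36,280 (= $38,105 − $1,825) moves to the copay.
Copay on this service: $150.
Patient responsibility before any cap: $1,825 + $150 = $1,975.
Total out-of-pocket so far would be $2,775 + $1,975 = $4,750, below the $18,100 cap — no reduction.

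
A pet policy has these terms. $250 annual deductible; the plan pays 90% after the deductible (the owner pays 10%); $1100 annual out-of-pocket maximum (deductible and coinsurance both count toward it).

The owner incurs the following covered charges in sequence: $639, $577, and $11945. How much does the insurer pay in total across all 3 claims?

Claim 1 — $639: $250 to deductible, leaving $389; coinsurance $389 × 10% = $38.90. Owner pays $288.90; OOP now $288.90. Insurer: $639 − $288.90 = $350.10.
Claim 2 — $577: deductible already satisfied, so owner's share is 10% × $577 = $57.70. Owner pays $57.70; OOP now $346.60. Plan pays $577 − $57.70 = $519.30.
Claim 3 — $11945: 10% coinsurance on $11945 = $1194.50. OOP would hit $1541.10 > $1100, so the cap limits the owner to $1100 − $346.60 = $753.40. Insurer: $11945 − $753.40 = $11191.60.
Insurer total = bills − owner's total = $13161 − $1100 = $12061.

$12061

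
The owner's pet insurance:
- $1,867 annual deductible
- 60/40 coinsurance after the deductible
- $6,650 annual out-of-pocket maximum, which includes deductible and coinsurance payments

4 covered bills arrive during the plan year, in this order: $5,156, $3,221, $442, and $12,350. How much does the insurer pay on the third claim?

$265.20

Claim 1 ($5,156): $1,867 finishes the deductible; $3,289 goes to coinsurance; owner's 40% is $1,315.60. Cost to owner: $3,182.60. OOP to date $3,182.60. Insurer: $5,156 − $3,182.60 = $1,973.40.
Claim 2 ($3,221): deductible met; 40% of $3,221 = $1,288.40. Cost to owner: $1,288.40. OOP to date $4,471. Plan pays $3,221 − $1,288.40 = $1,932.60.
Claim 3 ($442): deductible already satisfied, so owner's share is 40% × $442 = $176.80. Owner owes $176.80 (running OOP $4,647.80). Plan pays $442 − $176.80 = $265.20.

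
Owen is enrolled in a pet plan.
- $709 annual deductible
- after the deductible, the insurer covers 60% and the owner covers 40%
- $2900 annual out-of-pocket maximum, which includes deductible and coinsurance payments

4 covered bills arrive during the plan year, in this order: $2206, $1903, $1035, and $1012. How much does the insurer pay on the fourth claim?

$607.20

Claim 1 — $2206: $709 to deductible, leaving $1497; 40% of $1497 = $598.80. Owner pays $1307.80; OOP now $1307.80. Plan pays $2206 − $1307.80 = $898.20.
Claim 2 — $1903: 40% coinsurance on $1903 = $761.20. Owner owes $761.20 (running OOP $2069). Insurer: $1903 − $761.20 = $1141.80.
Claim 3 — $1035: deductible met; 40% of $1035 = $414. Cost to owner: $414. OOP to date $2483. Plan pays $1035 − $414 = $621.
Claim 4 — $1012: deductible met; 40% of $1012 = $404.80. Owner owes $404.80 (running OOP $2887.80). Insurer: $1012 − $404.80 = $607.20.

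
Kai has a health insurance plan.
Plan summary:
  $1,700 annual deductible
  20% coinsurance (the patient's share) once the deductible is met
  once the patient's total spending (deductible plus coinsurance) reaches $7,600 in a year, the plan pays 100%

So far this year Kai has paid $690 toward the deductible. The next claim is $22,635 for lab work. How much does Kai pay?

$5,335

Remaining deductible: $1,700 − $690 = $1,010.
The remaining $21,625 (= $22,635 − $1,010) moves to coinsurance.
20% of $21,625 = $4,325 falls to the patient.
So the patient owes $1,010 + $4,325 = $5,335 before any cap.
Year-to-date out-of-pocket becomes $690 + $5,335 = $6,025, still under the $7,600 maximum, so no cap applies.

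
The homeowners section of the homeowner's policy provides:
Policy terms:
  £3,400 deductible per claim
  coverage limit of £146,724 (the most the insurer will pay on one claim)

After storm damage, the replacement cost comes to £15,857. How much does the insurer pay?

£12,457

Less the £3,400 deductible: £15,857 − £3,400 = £12,457.
£12,457 is within the £146,724 limit, so the insurer pays £12,457.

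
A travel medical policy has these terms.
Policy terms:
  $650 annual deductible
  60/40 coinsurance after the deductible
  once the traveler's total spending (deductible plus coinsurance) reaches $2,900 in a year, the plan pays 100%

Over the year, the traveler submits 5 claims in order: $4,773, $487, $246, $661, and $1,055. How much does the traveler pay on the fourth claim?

Bill 1, $4,773: deductible takes $650, $4,123 remains; coinsurance $4,123 × 40% = $1,649.20. Cost to traveler: $2,299.20. OOP to date $2,299.20.
Bill 2, $487: 40% coinsurance on $487 = $194.80. Traveler owes $194.80 (running OOP $2,494).
Bill 3, $246: deductible already satisfied, so traveler's share is 40% × $246 = $98.40. Traveler owes $98.40 (running OOP $2,592.40).
Bill 4, $661: 40% coinsurance on $661 = $264.40. Traveler owes $264.40 (running OOP $2,856.80).

$264.40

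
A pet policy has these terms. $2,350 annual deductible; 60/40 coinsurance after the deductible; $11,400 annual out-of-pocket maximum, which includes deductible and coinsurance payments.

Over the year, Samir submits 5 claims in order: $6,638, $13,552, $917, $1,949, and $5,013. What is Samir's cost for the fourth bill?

Bill 1, $6,638: $2,350 to deductible, leaving $4,288; 40% of $4,288 = $1,715.20. Owner pays $4,065.20; OOP now $4,065.20.
Bill 2, $13,552: deductible met; 40% of $13,552 = $5,420.80. Cost to owner: $5,420.80. OOP to date $9,486.
Bill 3, $917: deductible met; 40% of $917 = $366.80. Owner pays $366.80; OOP now $9,852.80.
Bill 4, $1,949: 40% coinsurance on $1,949 = $779.60. Cost to owner: $779.60. OOP to date $10,632.40.

$779.60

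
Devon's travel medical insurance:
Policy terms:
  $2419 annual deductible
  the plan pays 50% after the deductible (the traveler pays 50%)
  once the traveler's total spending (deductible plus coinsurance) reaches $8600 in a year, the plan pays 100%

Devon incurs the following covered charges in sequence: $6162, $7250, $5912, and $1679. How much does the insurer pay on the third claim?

Bill 1, $6162: $2419 finishes the deductible; $3743 goes to coinsurance; coinsurance $3743 × 50% = $1871.50. Traveler pays $4290.50; OOP now $4290.50. Plan pays $6162 − $4290.50 = $1871.50.
Bill 2, $7250: 50% coinsurance on $7250 = $3625. Traveler pays $3625; OOP now $7915.50. Plan pays $7250 − $3625 = $3625.
Bill 3, $5912: 50% coinsurance on $5912 = $2956. Adding that to $7915.50 gives $10871.50, past the $8600 cap; traveler pays only $8600 − $7915.50 = $684.50. Insurer: $5912 − $684.50 = $5227.50.

$5227.50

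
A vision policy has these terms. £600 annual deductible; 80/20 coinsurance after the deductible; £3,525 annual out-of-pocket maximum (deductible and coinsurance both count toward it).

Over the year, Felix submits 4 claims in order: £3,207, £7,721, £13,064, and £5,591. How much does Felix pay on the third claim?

£859.40

Bill 1, £3,207: £600 finishes the deductible; £2,607 goes to coinsurance; 20% of £2,607 = £521.40. Cost to member: £1,121.40. OOP to date £1,121.40.
Bill 2, £7,721: deductible met; 20% of £7,721 = £1,544.20. Cost to member: £1,544.20. OOP to date £2,665.60.
Bill 3, £13,064: 20% coinsurance on £13,064 = £2,612.80. Adding that to £2,665.60 gives £5,278.40, past the £3,525 cap; member pays only £3,525 − £2,665.60 = £859.40.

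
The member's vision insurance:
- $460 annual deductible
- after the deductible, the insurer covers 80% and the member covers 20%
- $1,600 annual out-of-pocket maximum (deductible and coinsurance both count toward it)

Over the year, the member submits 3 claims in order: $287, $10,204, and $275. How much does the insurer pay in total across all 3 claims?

$9,166

Bill 1, $287: fully absorbed by the deductible. Member pays $287; OOP now $287. Insurer: $287 − $287 = $0.
Bill 2, $10,204: deductible takes $173, $10,031 remains; 20% of $10,031 = $2,006.20. Together that's $173 + $2,006.20 = $2,179.20. OOP would hit $2,466.20 > $1,600, so the cap limits the member to $1,600 − $287 = $1,313. Insurer: $10,204 − $1,313 = $8,891.
Bill 3, $275: deductible met; 20% of $275 = $55. Adding that to $1,600 gives $1,655, past the $1,600 cap; member pays only $1,600 − $1,600 = $0. Insurer: $275 − $0 = $275.
Insurer total = bills − member's total = $10,766 − $1,600 = $9,166.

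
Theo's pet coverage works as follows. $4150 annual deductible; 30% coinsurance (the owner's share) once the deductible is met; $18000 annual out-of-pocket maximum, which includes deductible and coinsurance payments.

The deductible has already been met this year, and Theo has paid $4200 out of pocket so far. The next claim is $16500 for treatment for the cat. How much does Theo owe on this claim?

With the deductible met, the entire $16500 is subject to coinsurance.
Owner's 30% share of $16500 is $4950.
Cumulative spending $4200 + $4950 = $9150 stays under the $18000 maximum.

$4950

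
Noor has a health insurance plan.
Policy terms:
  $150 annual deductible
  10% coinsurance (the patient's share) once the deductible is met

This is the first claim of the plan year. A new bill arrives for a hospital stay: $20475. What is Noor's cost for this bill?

Deductible not yet touched, so the first $150 of the bill goes to the deductible.
That leaves $20475 − $150 = $20325 for coinsurance.
Coinsurance: $20325 × 10% = $2032.50.
Patient responsibility: $150 + $2032.50 = $2182.50.

$2182.50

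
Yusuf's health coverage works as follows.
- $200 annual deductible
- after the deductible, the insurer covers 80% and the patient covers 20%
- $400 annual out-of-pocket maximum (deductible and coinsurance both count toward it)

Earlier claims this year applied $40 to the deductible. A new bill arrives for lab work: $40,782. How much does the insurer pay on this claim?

$40,422

Deductible still to meet: $200 − $40 = $160.
After the $160 deductible portion, $40,782 − $160 = $40,622 is subject to coinsurance.
Patient's 20% share of $40,622 is $8,124.40.
That puts the patient's cost at $160 + $8,124.40 = $8,284.40 before any cap.
Year-to-date out-of-pocket would reach $40 + $8,284.40 = $8,324.40, above the $400 maximum, so the patient pays only $400 − $40 = $360.
The insurer covers the remainder: $40,782 − $360 = $40,422.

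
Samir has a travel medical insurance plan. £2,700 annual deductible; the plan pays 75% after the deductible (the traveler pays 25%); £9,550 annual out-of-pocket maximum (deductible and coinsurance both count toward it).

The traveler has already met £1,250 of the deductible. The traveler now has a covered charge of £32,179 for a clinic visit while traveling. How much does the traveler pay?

Deductible still to meet: £2,700 − £1,250 = £1,450.
The remaining £30,729 (= £32,179 − £1,450) moves to coinsurance.
Traveler's 25% share of £30,729 is £7,682.25.
Traveler responsibility before any cap: £1,450 + £7,682.25 = £9,132.25.
That would bring total out-of-pocket to £10,382.25, past the £9,550 cap. The traveler is capped at £9,550 − £1,250 = £8,300 on this claim.

£8,300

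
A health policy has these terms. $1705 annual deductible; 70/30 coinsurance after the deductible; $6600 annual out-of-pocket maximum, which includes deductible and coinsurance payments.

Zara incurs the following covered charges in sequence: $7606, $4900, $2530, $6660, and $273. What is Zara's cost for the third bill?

$759

#1 ($7606): $1705 to deductible, leaving $5901; patient's 30% is $1770.30. Patient pays $3475.30; OOP now $3475.30.
#2 ($4900): 30% coinsurance on $4900 = $1470. Patient pays $1470; OOP now $4945.30.
#3 ($2530): deductible already satisfied, so patient's share is 30% × $2530 = $759. Cost to patient: $759. OOP to date $5704.30.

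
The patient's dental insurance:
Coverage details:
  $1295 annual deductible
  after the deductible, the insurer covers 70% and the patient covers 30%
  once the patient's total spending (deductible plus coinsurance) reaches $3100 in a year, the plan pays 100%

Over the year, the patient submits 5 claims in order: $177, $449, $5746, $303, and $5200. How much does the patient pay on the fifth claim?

Bill 1, $177: fully absorbed by the deductible. Cost to patient: $177. OOP to date $177.
Bill 2, $449: fully absorbed by the deductible. Cost to patient: $449. OOP to date $626.
Bill 3, $5746: deductible takes $669, $5077 remains; 30% of $5077 = $1523.10. Patient owes $2192.10 (running OOP $2818.10).
Bill 4, $303: deductible met; 30% of $303 = $90.90. Cost to patient: $90.90. OOP to date $2909.
Bill 5, $5200: deductible already satisfied, so patient's share is 30% × $5200 = $1560. That would push OOP to $4469, over the $3100 cap, so patient pays $3100 − $2909 = $191.

$191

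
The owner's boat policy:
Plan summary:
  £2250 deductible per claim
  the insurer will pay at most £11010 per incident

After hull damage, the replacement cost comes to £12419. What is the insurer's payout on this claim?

£10169

Subtract the deductible: £12419 − £2250 = £10169.
£10169 ≤ £11010, so the limit doesn't bind; insurer pays £10169.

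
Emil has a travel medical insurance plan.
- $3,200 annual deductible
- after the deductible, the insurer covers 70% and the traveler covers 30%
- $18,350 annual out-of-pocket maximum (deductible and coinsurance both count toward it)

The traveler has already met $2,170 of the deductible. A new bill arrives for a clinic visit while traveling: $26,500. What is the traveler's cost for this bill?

$8,671

Remaining deductible: $3,200 − $2,170 = $1,030.
After the $1,030 deductible portion, $26,500 − $1,030 = $25,470 is subject to coinsurance.
Coinsurance: $25,470 × 30% = $7,641.
Traveler responsibility before any cap: $1,030 + $7,641 = $8,671.
Year-to-date out-of-pocket becomes $2,170 + $8,671 = $10,841, still under the $18,350 maximum, so no cap applies.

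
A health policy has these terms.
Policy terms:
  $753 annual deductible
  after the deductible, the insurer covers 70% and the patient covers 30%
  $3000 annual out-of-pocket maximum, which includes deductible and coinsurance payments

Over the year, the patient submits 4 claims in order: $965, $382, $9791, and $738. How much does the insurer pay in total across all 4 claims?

$8876

Claim 1 — $965: deductible takes $753, $212 remains; coinsurance $212 × 30% = $63.60. Patient pays $816.60; OOP now $816.60. Plan pays $965 − $816.60 = $148.40.
Claim 2 — $382: deductible already satisfied, so patient's share is 30% × $382 = $114.60. Patient pays $114.60; OOP now $931.20. Plan pays $382 − $114.60 = $267.40.
Claim 3 — $9791: deductible met; 30% of $9791 = $2937.30. That would push OOP to $3868.50, over the $3000 cap, so patient pays $3000 − $931.20 = $2068.80. Plan pays $9791 − $2068.80 = $7722.20.
Claim 4 — $738: deductible met; 30% of $738 = $221.40. OOP would hit $3221.40 > $3000, so the cap limits the patient to $3000 − $3000 = $0. Plan pays $738 − $0 = $738.
Insurer total = bills − patient's total = $11876 − $3000 = $8876.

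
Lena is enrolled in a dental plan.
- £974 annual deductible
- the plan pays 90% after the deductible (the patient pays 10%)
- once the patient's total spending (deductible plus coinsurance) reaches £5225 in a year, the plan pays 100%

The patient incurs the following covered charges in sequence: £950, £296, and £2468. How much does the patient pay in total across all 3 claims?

£1248

Bill 1, £950: all of it applies to the deductible. Cost to patient: £950. OOP to date £950.
Bill 2, £296: deductible takes £24, £272 remains; coinsurance £272 × 10% = £27.20. Cost to patient: £51.20. OOP to date £1001.20.
Bill 3, £2468: deductible already satisfied, so patient's share is 10% × £2468 = £246.80. Patient owes £246.80 (running OOP £1248).
Summing the patient's payments: £950 + £51.20 + £246.80 = £1248.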